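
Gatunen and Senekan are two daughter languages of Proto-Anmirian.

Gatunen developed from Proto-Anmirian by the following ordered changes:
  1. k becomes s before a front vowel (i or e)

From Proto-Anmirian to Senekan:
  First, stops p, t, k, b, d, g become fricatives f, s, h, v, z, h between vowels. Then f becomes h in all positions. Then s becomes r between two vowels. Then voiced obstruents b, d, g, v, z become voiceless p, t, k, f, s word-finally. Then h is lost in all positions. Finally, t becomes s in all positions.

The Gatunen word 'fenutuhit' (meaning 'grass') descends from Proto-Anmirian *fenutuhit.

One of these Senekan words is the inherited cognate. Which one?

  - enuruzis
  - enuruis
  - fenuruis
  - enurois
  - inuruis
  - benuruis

enuruis

Senekan: *fenutuhit > fenusuhit > henusuhit > henuruhit > enuruit > enuruis  (by intervocalic lenition, unconditioned shift, rhotacism, h-loss, unconditioned shift)
Only 'enuruis' matches the regular Senekan development of *fenutuhit.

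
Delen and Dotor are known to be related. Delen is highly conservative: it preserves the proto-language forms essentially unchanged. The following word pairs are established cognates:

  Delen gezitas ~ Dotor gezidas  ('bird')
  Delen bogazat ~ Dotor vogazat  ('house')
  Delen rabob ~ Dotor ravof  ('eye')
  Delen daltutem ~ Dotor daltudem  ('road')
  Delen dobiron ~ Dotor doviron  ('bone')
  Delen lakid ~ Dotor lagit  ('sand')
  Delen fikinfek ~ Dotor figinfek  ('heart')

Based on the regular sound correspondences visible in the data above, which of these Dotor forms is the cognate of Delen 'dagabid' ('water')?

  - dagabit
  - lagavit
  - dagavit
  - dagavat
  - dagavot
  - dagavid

dobiron ~ doviron — Delen b corresponds to Dotor v between vowels (before a front vowel).
lakid ~ lagit — Delen d corresponds to Dotor t word-finally.
Applying these to Delen 'dagabid':
  dagabid → dagavid   (b→v between vowels (before a front vowel))
  dagavid → dagavit   (d→t word-finally)
So the Dotor cognate is 'dagavit'.

dagavit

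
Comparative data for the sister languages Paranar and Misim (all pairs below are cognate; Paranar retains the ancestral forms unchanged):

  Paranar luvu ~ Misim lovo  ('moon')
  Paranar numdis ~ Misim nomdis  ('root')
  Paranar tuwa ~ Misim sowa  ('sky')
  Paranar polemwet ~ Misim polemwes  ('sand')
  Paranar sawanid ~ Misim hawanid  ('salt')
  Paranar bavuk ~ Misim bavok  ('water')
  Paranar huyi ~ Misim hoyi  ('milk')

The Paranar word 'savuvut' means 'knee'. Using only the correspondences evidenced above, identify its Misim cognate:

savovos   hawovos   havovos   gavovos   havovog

sawanid ~ hawanid — Paranar s corresponds to Misim h word-initially before a back vowel.
luvu ~ lovo — Paranar u corresponds to Misim o after a consonant, before a labial obstruent.
tuwa ~ sowa, bavuk ~ bavok — Paranar u corresponds to Misim o after a consonant, before a consonant other than r, m, n, p, b, f, v.
polemwet ~ polemwes — Paranar t corresponds to Misim s word-finally.
Applying these to Paranar 'savuvut':
  savuvut → havuvut   (s→h word-initially before a back vowel)
  havuvut → havovut   (u→o after a consonant, before a labial obstruent)
  havovut → havovot   (u→o after a consonant, before a consonant other than r, m, n, p, b, f, v)
  havovot → havovos   (t→s word-finally)
So the Misim cognate is 'havovos'.

havovos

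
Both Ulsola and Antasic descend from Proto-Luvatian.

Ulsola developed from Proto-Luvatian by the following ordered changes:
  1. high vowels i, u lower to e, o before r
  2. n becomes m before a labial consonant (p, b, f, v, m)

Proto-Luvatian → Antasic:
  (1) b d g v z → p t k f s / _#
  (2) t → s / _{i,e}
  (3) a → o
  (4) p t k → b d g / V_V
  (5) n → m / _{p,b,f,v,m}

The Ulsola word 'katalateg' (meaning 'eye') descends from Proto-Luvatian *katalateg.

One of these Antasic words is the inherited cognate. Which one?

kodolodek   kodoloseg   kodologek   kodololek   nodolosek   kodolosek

kodolosek

Antasic: *katalateg > katalatek > katalasek > kotolosek > kodolosek  (by final devoicing, palatalisation, vowel merger, intervocalic voicing)
Among the options, 'kodolosek' alone shows every Antasic change applied in order.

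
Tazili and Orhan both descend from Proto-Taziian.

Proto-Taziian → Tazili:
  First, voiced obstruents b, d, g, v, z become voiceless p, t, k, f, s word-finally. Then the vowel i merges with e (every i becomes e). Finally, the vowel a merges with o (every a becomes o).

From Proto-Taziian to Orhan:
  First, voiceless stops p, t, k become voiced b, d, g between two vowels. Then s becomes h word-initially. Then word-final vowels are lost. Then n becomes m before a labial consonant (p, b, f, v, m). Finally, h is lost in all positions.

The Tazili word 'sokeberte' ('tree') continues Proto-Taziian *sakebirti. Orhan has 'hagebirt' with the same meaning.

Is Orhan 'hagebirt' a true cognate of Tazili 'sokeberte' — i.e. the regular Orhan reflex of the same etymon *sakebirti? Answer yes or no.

no

Derive the expected Orhan reflex of *sakebirti:
Orhan: start from *sakebirti.
  rule 1 (intervocalic voicing): sakebirti → sagebirti
  rule 2 (debuccalisation): sagebirti → hagebirti
  rule 3 (apocope): hagebirti → hagebirt
  rule 4: no change — hagebirt
  rule 5 (h-loss): hagebirt → agebirt
  ⇒ Orhan agebirt
The regular Orhan reflex would be 'agebirt', but the attested form is 'hagebirt'. The correspondence is irregular, so they are not cognates (the Orhan form has a different source).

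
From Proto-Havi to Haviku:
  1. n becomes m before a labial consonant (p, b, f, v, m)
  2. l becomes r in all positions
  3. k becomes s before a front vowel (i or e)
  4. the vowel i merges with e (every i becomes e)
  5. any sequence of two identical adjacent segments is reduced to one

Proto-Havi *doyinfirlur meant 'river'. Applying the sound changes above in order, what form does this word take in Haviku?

Haviku: *doyinfirlur > doyimfirlur > doyimfirrur > doyemferrur > doyemferur  (by nasal place assimilation, unconditioned shift, vowel merger, degemination)

doyemferur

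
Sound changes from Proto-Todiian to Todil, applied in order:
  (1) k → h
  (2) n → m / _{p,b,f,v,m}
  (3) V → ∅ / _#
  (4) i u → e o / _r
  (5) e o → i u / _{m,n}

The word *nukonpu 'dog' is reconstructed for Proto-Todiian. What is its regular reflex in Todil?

nuhump

Todil: *nukonpu > nuhonpu > nuhompu > nuhomp > nuhump  (by unconditioned shift, nasal place assimilation, apocope, pre-nasal raising)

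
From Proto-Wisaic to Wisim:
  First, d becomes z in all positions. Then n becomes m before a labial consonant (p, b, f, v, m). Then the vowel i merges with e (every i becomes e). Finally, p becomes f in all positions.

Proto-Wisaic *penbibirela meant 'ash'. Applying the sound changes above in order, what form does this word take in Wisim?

fembeberela

Wisim: *penbibirela > pembibirela > pembeberela > fembeberela  (by nasal place assimilation, vowel merger, unconditioned shift)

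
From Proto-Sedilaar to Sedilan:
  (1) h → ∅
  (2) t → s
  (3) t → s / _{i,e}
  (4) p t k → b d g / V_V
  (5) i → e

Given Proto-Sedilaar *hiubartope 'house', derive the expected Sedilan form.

Sedilan: start from *hiubartope.
  rule 1 (h-loss): hiubartope → iubartope
  rule 2 (unconditioned shift): iubartope → iubarsope
  rule 3: no change — iubarsope
  rule 4 (intervocalic voicing): iubarsope → iubarsobe
  rule 5 (vowel merger): iubarsobe → eubarsobe
  ⇒ Sedilan eubarsobe

eubarsobe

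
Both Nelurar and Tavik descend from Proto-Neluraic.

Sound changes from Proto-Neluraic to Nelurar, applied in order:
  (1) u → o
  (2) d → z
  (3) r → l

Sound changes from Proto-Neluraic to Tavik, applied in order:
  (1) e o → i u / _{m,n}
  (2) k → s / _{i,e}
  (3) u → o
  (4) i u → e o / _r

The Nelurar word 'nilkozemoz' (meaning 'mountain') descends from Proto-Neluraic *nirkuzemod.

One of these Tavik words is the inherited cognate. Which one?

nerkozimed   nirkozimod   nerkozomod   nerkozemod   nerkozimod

Tavik: start from *nirkuzemod.
  rule 1 (pre-nasal raising): nirkuzemod → nirkuzimod
  rule 2: no change — nirkuzimod
  rule 3 (vowel merger): nirkuzimod → nirkozimod
  rule 4 (pre-rhotic lowering): nirkozimod → nerkozimod
  ⇒ Tavik nerkozimod

nerkozimod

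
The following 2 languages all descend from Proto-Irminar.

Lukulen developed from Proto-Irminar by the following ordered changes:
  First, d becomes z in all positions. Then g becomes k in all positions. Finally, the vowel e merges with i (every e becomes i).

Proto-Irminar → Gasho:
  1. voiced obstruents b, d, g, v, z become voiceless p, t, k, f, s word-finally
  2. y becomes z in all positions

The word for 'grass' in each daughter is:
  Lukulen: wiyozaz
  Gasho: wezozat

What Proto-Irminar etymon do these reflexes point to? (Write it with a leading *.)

Position 3: Lukulen has y, Gasho has z. Lukulen preserves y here (none of its changes turn any other segment into y), so the proto-segment is *y.
Position 7: Lukulen has z, Gasho has t. Taking the neighbouring segments as reconstructed: Lukulen z could go back to *d or *z; Gasho t could go back to *t or *d — the one source consistent with every daughter is *d.
Position 2: Lukulen has i, Gasho has e. Gasho preserves e here (none of its changes turn any other segment into e), so the proto-segment is *e.
Verify the candidate proto-form against each daughter:
Lukulen: *weyozad
  weyozad → weyozaz   [unconditioned shift]
  weyozaz (rule 2 does not apply)
  weyozaz → wiyozaz   [vowel merger]
  giving Lukulen wiyozaz.
Gasho: *weyozad
  weyozad → weyozat   [final devoicing]
  weyozat → wezozat   [unconditioned shift]
  giving Gasho wezozat.
No other proto-form is consistent with every reflex, so the reconstruction is *weyozad.

*weyozad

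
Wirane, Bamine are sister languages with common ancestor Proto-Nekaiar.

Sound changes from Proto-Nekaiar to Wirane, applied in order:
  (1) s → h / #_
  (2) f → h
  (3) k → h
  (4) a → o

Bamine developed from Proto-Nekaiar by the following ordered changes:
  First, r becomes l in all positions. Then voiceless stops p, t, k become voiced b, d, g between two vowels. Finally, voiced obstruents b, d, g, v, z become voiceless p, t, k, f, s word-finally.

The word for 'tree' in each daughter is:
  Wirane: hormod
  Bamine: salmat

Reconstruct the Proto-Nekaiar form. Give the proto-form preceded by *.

Position 5: Wirane has o, Bamine has a. Bamine preserves a here (none of its changes turn any other segment into a), so the proto-segment is *a.
Position 6: Wirane has d, Bamine has t. Wirane preserves d here (none of its changes turn any other segment into d), so the proto-segment is *d.
Position 3: Wirane has r, Bamine has l. Wirane preserves r here (none of its changes turn any other segment into r), so the proto-segment is *r.
This points to *sarmad. Verify forward in each daughter:
Wirane: start from *sarmad.
  rule 1 (debuccalisation): sarmad → harmad
  rule 2: no change — harmad
  rule 3: no change — harmad
  rule 4 (vowel merger): harmad → hormod
  ⇒ Wirane hormod
Bamine: *sarmad > salmad > salmat  (by unconditioned shift, final devoicing)
*sarmad is the unique common source.

*sarmad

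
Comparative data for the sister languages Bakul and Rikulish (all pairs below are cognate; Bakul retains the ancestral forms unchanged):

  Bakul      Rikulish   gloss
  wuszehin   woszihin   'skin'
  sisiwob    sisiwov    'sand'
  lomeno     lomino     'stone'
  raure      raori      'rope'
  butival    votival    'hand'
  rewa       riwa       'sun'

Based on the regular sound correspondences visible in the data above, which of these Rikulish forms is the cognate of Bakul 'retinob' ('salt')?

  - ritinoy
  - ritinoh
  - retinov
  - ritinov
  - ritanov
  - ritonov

wuszehin ~ woszihin, rewa ~ riwa — Bakul e corresponds to Rikulish i after a consonant, before a consonant other than r, m, n, p, b, f, v.
sisiwob ~ sisiwov — Bakul b corresponds to Rikulish v word-finally.
Applying these to Bakul 'retinob':
  retinob → ritinob   (e→i after a consonant, before a consonant other than r, m, n, p, b, f, v)
  ritinob → ritinov   (b→v word-finally)
So the Rikulish cognate is 'ritinov'.

ritinov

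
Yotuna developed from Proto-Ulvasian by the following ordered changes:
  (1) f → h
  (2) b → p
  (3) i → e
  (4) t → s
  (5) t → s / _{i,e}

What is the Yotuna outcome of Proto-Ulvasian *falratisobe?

halrasesope

Yotuna: *falratisobe > halratisobe > halratisope > halratesope > halrasesope  (by unconditioned shift, unconditioned shift, vowel merger, unconditioned shift)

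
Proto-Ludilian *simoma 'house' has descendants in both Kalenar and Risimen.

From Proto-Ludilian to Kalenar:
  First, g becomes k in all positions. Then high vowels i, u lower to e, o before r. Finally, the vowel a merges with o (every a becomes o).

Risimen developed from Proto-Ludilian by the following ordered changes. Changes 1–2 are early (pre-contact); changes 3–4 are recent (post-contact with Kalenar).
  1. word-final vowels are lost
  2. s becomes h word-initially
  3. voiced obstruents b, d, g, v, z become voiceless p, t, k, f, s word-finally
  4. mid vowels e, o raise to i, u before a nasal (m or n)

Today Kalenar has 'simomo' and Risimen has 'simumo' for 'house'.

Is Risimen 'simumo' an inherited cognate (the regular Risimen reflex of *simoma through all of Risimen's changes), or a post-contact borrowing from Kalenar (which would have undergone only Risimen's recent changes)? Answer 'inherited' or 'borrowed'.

If inherited, *simoma would pass through all of Risimen's changes:
Risimen: *simoma
  simoma → simom   [apocope]
  simom → himom   [debuccalisation]
  himom (rule 3 does not apply)
  himom → himum   [pre-nasal raising]
  giving Risimen himum.
If borrowed from Kalenar 'simomo' after the early changes, it would undergo only the recent ones:
  rule 3 (final devoicing): no change (simomo)
  rule 4 (pre-nasal raising): simomo → simumo
  ⇒ as a loan: simumo
Risimen 'simumo' matches the loan outcome 'simumo', not the inherited 'himum' — it skipped the early Risimen changes, so it was borrowed from Kalenar.

borrowed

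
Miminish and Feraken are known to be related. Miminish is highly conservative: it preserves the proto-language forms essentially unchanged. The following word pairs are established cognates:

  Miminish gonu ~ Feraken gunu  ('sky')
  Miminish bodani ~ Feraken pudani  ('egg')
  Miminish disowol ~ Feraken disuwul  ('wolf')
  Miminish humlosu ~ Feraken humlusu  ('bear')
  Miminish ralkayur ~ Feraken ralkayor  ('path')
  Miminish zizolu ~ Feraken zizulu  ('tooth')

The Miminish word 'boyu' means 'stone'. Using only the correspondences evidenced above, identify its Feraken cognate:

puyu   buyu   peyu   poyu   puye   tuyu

bodani ~ pudani — Miminish b corresponds to Feraken p word-initially before a back vowel.
bodani ~ pudani, disowol ~ disuwul — Miminish o corresponds to Feraken u after a consonant, before a consonant other than r, m, n, p, b, f, v.
Applying these to Miminish 'boyu':
  boyu → poyu   (b→p word-initially before a back vowel)
  poyu → puyu   (o→u after a consonant, before a consonant other than r, m, n, p, b, f, v)
So the Feraken cognate is 'puyu'.

puyu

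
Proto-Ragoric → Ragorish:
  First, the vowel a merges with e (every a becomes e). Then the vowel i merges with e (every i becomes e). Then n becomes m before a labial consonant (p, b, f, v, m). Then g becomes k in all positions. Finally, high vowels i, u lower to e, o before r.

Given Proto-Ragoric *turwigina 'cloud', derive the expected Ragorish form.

Ragorish: *turwigina > turwigine > turwegene > turwekene > torwekene  (by vowel merger, vowel merger, unconditioned shift, pre-rhotic lowering)

torwekene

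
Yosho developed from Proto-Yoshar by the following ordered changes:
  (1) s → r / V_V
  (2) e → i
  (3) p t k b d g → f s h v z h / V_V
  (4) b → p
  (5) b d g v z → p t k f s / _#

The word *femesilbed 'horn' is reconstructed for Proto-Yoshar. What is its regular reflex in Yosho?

Yosho: *femesilbed > femerilbed > fimirilbid > fimirilpid > fimirilpit  (by rhotacism, vowel merger, unconditioned shift, final devoicing)

fimirilpit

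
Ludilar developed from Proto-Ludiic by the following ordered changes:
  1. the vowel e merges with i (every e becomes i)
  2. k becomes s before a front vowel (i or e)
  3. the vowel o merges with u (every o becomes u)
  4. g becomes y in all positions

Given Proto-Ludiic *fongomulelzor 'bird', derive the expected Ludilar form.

Ludilar: *fongomulelzor
  fongomulelzor → fongomulilzor   [vowel merger]
  fongomulilzor (rule 2 does not apply)
  fongomulilzor → fungumulilzur   [vowel merger]
  fungumulilzur → funyumulilzur   [unconditioned shift]
  giving Ludilar funyumulilzur.

funyumulilzur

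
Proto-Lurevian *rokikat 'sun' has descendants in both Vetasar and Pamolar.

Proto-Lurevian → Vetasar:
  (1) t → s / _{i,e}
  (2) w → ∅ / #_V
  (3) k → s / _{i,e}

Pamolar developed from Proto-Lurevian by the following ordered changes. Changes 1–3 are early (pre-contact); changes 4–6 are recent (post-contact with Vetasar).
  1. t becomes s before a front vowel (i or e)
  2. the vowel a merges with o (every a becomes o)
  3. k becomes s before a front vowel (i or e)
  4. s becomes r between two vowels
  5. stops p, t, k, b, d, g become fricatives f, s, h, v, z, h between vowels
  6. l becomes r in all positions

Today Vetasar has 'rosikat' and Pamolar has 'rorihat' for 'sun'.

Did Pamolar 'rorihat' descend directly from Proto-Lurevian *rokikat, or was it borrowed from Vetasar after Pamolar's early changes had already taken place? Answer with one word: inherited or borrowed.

borrowed

If inherited, *rokikat would pass through all of Pamolar's changes:
Pamolar: start from *rokikat.
  rule 1: no change — rokikat
  rule 2 (vowel merger): rokikat → rokikot
  rule 3 (palatalisation): rokikot → rosikot
  rule 4 (rhotacism): rosikot → rorikot
  rule 5 (intervocalic lenition): rorikot → rorihot
  rule 6: no change — rorihot
  ⇒ Pamolar rorihot
If borrowed from Vetasar 'rosikat' after the early changes, it would undergo only the recent ones:
  rule 4 (rhotacism): rosikat → rorikat
  rule 5 (intervocalic lenition): rorikat → rorihat
  rule 6 (unconditioned shift): no change (rorihat)
  ⇒ as a loan: rorihat
Pamolar 'rorihat' matches the loan outcome 'rorihat', not the inherited 'rorihot' — it skipped the early Pamolar changes, so it was borrowed from Vetasar.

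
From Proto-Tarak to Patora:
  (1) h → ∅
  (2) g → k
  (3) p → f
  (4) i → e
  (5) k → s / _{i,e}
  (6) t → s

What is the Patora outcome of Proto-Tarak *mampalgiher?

mamfalseer

Patora: start from *mampalgiher.
  rule 1 (h-loss): mampalgiher → mampalgier
  rule 2 (unconditioned shift): mampalgier → mampalkier
  rule 3 (unconditioned shift): mampalkier → mamfalkier
  rule 4 (vowel merger): mamfalkier → mamfalkeer
  rule 5 (palatalisation): mamfalkeer → mamfalseer
  rule 6: no change — mamfalseer
  ⇒ Patora mamfalseer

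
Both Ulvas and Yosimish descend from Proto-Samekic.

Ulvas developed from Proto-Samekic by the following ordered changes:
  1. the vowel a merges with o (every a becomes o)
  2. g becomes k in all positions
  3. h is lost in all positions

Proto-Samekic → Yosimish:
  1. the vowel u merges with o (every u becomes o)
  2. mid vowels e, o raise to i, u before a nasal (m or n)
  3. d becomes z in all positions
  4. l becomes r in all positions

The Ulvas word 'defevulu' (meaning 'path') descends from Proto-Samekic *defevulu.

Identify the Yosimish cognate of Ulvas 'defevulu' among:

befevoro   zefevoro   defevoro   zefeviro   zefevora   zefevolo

zefevoro

Yosimish: *defevulu > defevolo > zefevolo > zefevoro  (by vowel merger, unconditioned shift, unconditioned shift)
Among the options, 'zefevoro' alone shows every Yosimish change applied in order.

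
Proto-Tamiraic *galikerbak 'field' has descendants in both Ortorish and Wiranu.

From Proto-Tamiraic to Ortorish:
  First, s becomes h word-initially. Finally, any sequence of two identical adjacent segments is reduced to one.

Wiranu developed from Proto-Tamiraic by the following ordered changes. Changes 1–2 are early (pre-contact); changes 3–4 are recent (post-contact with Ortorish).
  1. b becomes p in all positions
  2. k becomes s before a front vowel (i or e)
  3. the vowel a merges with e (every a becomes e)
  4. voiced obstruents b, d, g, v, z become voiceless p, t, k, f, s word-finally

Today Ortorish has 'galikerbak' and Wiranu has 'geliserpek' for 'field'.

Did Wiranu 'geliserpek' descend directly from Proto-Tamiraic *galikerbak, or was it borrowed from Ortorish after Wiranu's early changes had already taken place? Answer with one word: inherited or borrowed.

inherited

If inherited, *galikerbak would pass through all of Wiranu's changes:
Wiranu: *galikerbak > galikerpak > galiserpak > geliserpek  (by unconditioned shift, palatalisation, vowel merger)
If borrowed from Ortorish 'galikerbak' after the early changes, it would undergo only the recent ones:
  rule 3 (vowel merger): galikerbak → gelikerbek
  rule 4 (final devoicing): no change (gelikerbek)
  ⇒ as a loan: gelikerbek
Wiranu 'geliserpek' matches the inherited outcome exactly, so it is an inherited cognate, not a loan.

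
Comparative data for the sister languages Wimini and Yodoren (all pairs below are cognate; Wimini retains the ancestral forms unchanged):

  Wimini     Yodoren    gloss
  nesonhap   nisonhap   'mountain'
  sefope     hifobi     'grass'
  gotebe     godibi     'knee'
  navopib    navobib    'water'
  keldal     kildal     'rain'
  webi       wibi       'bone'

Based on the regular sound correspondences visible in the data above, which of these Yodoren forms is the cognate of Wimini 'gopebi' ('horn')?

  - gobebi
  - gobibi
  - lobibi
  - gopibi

gobibi

sefope ~ hifobi — Wimini p corresponds to Yodoren b between vowels (before a front vowel).
gotebe ~ godibi, webi ~ wibi — Wimini e corresponds to Yodoren i after a consonant, before a labial obstruent.
Applying these to Wimini 'gopebi':
  gopebi → gobebi   (p→b between vowels (before a front vowel))
  gobebi → gobibi   (e→i after a consonant, before a labial obstruent)
So the Yodoren cognate is 'gobibi'.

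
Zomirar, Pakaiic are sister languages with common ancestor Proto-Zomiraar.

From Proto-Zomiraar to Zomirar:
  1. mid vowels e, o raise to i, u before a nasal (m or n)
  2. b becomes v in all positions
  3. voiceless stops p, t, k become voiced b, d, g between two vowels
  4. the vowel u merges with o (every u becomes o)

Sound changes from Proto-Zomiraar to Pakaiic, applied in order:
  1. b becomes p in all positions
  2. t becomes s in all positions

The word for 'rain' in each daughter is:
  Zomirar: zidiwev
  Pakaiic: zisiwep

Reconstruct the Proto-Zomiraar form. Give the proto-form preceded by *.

*zitiweb

Position 3: Zomirar has d, Pakaiic has s. Taking the neighbouring segments as reconstructed: Zomirar d could go back to *t or *d; Pakaiic s could go back to *t or *s — the one source consistent with every daughter is *t.
Position 7: Zomirar has v, Pakaiic has p. Taking the neighbouring segments as reconstructed: Zomirar v could go back to *b or *v; Pakaiic p could go back to *p or *b — the one source consistent with every daughter is *b.
This points to *zitiweb. Verify forward in each daughter:
Zomirar: start from *zitiweb.
  rule 1: no change — zitiweb
  rule 2 (unconditioned shift): zitiweb → zitiwev
  rule 3 (intervocalic voicing): zitiwev → zidiwev
  rule 4: no change — zidiwev
  ⇒ Zomirar zidiwev
Pakaiic: start from *zitiweb.
  rule 1 (unconditioned shift): zitiweb → zitiwep
  rule 2 (unconditioned shift): zitiwep → zisiwep
  ⇒ Pakaiic zisiwep
*zitiweb is the unique common source.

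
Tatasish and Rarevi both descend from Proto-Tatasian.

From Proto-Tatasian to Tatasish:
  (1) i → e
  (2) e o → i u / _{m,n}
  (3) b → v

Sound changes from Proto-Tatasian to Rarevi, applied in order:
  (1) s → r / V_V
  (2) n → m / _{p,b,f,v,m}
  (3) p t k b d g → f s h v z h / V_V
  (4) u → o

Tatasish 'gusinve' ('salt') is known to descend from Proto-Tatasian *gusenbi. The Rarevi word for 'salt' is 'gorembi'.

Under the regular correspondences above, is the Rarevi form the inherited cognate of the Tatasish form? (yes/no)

yes

Derive the expected Rarevi reflex of *gusenbi:
Rarevi: *gusenbi > gurenbi > gurembi > gorembi  (by rhotacism, nasal place assimilation, vowel merger)
Rarevi 'gorembi' matches the regular reflex exactly, so the pair is cognate.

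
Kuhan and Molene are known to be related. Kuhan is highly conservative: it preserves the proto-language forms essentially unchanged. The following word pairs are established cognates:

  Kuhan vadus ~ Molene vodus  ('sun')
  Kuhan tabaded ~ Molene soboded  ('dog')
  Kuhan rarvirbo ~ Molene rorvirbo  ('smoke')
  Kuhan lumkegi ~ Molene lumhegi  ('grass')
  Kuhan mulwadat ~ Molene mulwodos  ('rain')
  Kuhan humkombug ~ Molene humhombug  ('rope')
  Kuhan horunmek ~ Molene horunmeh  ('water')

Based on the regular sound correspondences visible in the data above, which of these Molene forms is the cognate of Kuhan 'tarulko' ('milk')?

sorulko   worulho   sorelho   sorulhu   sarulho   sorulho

sorulho

tabaded ~ soboded — Kuhan t corresponds to Molene s word-initially before a back vowel.
rarvirbo ~ rorvirbo — Kuhan a corresponds to Molene o after a consonant, before r.
humkombug ~ humhombug — Kuhan k corresponds to Molene h after a consonant, before a back vowel.
Applying these to Kuhan 'tarulko':
  tarulko → sarulko   (t→s word-initially before a back vowel)
  sarulko → sorulko   (a→o after a consonant, before r)
  sorulko → sorulho   (k→h after a consonant, before a back vowel)
So the Molene cognate is 'sorulho'.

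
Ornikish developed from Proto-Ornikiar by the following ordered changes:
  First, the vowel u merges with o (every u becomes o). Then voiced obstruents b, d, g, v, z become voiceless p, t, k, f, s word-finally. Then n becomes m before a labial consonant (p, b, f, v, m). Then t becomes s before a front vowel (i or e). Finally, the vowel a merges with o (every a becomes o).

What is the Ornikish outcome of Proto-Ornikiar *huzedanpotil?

hozedomposil

Ornikish: *huzedanpotil > hozedanpotil > hozedampotil > hozedamposil > hozedomposil  (by vowel merger, nasal place assimilation, palatalisation, vowel merger)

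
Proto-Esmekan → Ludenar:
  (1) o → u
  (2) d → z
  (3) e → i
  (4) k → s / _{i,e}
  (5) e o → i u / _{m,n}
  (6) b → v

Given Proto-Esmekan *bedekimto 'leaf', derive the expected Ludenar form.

Ludenar: *bedekimto
  bedekimto → bedekimtu   [vowel merger]
  bedekimtu → bezekimtu   [unconditioned shift]
  bezekimtu → bizikimtu   [vowel merger]
  bizikimtu → bizisimtu   [palatalisation]
  bizisimtu (rule 5 does not apply)
  bizisimtu → vizisimtu   [unconditioned shift]
  giving Ludenar vizisimtu.

vizisimtu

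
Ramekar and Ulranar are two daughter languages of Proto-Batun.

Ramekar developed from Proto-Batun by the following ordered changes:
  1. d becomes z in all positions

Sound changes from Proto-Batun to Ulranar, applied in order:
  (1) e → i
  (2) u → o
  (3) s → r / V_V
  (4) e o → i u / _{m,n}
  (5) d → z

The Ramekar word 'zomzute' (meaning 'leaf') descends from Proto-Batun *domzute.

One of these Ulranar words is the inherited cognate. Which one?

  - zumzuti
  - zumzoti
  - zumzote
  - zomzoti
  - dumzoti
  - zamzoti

Ulranar: *domzute > domzuti > domzoti > dumzoti > zumzoti  (by vowel merger, vowel merger, pre-nasal raising, unconditioned shift)
The other candidates each miss or misapply at least one Ulranar change.

zumzoti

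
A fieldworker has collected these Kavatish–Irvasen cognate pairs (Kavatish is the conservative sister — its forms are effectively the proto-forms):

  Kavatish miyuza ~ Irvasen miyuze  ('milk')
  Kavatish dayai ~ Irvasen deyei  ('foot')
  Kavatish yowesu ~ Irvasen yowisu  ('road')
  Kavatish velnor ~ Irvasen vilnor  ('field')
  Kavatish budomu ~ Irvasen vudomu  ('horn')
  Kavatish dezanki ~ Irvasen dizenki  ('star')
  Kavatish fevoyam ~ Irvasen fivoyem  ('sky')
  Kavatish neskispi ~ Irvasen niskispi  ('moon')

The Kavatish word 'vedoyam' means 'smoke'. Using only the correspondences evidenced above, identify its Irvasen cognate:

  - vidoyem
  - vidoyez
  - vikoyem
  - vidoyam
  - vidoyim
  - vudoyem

vidoyem

yowesu ~ yowisu, velnor ~ vilnor — Kavatish e corresponds to Irvasen i after a consonant, before a consonant other than r, m, n, p, b, f, v.
fevoyam ~ fivoyem — Kavatish a corresponds to Irvasen e after a consonant, before a nasal.
Applying these to Kavatish 'vedoyam':
  vedoyam → vidoyam   (e→i after a consonant, before a consonant other than r, m, n, p, b, f, v)
  vidoyam → vidoyem   (a→e after a consonant, before a nasal)
So the Irvasen cognate is 'vidoyem'.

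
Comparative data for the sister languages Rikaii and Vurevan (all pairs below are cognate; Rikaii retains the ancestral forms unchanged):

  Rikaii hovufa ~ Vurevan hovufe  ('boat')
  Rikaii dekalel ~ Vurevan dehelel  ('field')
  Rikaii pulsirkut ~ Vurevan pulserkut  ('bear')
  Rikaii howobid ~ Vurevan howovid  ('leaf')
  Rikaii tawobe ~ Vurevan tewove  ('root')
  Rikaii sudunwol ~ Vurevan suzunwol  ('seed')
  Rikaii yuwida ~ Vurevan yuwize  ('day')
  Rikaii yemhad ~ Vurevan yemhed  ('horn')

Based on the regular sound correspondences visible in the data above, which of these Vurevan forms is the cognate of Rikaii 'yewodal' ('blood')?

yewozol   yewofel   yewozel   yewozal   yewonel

yewozel

yuwida ~ yuwize — Rikaii d corresponds to Vurevan z between vowels (before a back vowel).
dekalel ~ dehelel, tawobe ~ tewove — Rikaii a corresponds to Vurevan e after a consonant, before a consonant other than r, m, n, p, b, f, v.
Applying these to Rikaii 'yewodal':
  yewodal → yewozal   (d→z between vowels (before a back vowel))
  yewozal → yewozel   (a→e after a consonant, before a consonant other than r, m, n, p, b, f, v)
So the Vurevan cognate is 'yewozel'.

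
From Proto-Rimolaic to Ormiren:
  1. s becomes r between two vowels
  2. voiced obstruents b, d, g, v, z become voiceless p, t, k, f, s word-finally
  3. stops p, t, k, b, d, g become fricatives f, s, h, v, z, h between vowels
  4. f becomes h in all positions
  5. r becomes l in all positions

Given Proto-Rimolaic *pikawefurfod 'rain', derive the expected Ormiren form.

pihawehulhot

Ormiren: start from *pikawefurfod.
  rule 1: no change — pikawefurfod
  rule 2 (final devoicing): pikawefurfod → pikawefurfot
  rule 3 (intervocalic lenition): pikawefurfot → pihawefurfot
  rule 4 (unconditioned shift): pihawefurfot → pihawehurhot
  rule 5 (unconditioned shift): pihawehurhot → pihawehulhot
  ⇒ Ormiren pihawehulhot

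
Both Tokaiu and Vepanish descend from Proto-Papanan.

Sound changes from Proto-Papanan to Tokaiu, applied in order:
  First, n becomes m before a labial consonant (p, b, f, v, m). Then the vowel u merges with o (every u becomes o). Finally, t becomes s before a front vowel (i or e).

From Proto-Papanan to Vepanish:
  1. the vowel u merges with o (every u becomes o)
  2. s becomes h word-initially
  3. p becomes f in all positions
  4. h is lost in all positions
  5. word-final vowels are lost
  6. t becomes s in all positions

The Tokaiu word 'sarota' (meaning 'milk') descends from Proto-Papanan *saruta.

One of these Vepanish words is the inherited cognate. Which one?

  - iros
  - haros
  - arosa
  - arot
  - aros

aros

Vepanish: start from *saruta.
  rule 1 (vowel merger): saruta → sarota
  rule 2 (debuccalisation): sarota → harota
  rule 3: no change — harota
  rule 4 (h-loss): harota → arota
  rule 5 (apocope): arota → arot
  rule 6 (unconditioned shift): arot → aros
  ⇒ Vepanish aros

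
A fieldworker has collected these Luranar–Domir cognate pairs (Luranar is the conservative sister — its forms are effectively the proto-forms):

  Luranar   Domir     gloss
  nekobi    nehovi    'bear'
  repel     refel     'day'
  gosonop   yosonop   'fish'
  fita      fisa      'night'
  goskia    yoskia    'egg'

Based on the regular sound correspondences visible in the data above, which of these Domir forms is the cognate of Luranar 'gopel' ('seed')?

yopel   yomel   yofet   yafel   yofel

gosonop ~ yosonop, goskia ~ yoskia — Luranar g corresponds to Domir y word-initially before a back vowel.
repel ~ refel — Luranar p corresponds to Domir f between vowels (before a front vowel).
Applying these to Luranar 'gopel':
  gopel → yopel   (g→y word-initially before a back vowel)
  yopel → yofel   (p→f between vowels (before a front vowel))
So the Domir cognate is 'yofel'.

yofel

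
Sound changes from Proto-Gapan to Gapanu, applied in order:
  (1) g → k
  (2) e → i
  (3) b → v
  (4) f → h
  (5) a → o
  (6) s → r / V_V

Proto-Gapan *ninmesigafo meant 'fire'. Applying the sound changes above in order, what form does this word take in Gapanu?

ninmirikoho

Gapanu: start from *ninmesigafo.
  rule 1 (unconditioned shift): ninmesigafo → ninmesikafo
  rule 2 (vowel merger): ninmesikafo → ninmisikafo
  rule 3: no change — ninmisikafo
  rule 4 (unconditioned shift): ninmisikafo → ninmisikaho
  rule 5 (vowel merger): ninmisikaho → ninmisikoho
  rule 6 (rhotacism): ninmisikoho → ninmirikoho
  ⇒ Gapanu ninmirikoho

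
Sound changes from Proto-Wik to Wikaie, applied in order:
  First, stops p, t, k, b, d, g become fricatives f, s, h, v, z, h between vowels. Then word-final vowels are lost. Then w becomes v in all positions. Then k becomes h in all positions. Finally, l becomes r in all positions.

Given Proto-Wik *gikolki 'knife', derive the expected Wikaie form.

gihorh

Wikaie: start from *gikolki.
  rule 1 (intervocalic lenition): gikolki → giholki
  rule 2 (apocope): giholki → giholk
  rule 3: no change — giholk
  rule 4 (unconditioned shift): giholk → giholh
  rule 5 (unconditioned shift): giholh → gihorh
  ⇒ Wikaie gihorh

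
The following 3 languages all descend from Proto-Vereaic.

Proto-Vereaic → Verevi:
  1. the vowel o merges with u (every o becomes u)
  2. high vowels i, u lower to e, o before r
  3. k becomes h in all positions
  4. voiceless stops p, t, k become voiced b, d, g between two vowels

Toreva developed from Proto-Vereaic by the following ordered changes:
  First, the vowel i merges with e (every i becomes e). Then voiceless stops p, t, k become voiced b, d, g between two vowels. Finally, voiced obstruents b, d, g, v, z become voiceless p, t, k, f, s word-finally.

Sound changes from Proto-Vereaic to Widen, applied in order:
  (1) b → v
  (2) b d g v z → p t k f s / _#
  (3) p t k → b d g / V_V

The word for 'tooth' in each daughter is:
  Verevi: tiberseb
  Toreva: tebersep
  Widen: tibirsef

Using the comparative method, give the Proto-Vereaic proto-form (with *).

Position 3: Verevi has b, Toreva has b, Widen has b. In Widen, b can only continue *p, so the proto-segment is *p.
Position 2: Verevi has i, Toreva has e, Widen has i. Verevi preserves i here (none of its changes turn any other segment into i), so the proto-segment is *i.
Verify the candidate proto-form against each daughter:
Verevi: start from *tipirseb.
  rule 1: no change — tipirseb
  rule 2 (pre-rhotic lowering): tipirseb → tiperseb
  rule 3: no change — tiperseb
  rule 4 (intervocalic voicing): tiperseb → tiberseb
  ⇒ Verevi tiberseb
Toreva: start from *tipirseb.
  rule 1 (vowel merger): tipirseb → teperseb
  rule 2 (intervocalic voicing): teperseb → teberseb
  rule 3 (final devoicing): teberseb → tebersep
  ⇒ Toreva tebersep
Widen: *tipirseb
  tipirseb → tipirsev   [unconditioned shift]
  tipirsev → tipirsef   [final devoicing]
  tipirsef → tibirsef   [intervocalic voicing]
  giving Widen tibirsef.
No other proto-form is consistent with every reflex, so the reconstruction is *tipirseb.

*tipirseb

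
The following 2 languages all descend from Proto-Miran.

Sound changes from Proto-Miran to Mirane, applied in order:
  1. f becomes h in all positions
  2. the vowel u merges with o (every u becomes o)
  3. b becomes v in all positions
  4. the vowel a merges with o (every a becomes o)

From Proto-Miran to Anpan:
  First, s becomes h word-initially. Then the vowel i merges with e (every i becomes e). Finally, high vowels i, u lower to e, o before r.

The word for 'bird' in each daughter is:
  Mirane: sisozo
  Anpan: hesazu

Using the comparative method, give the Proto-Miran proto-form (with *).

*sisazu

Position 4: Mirane has o, Anpan has a. Anpan preserves a here (none of its changes turn any other segment into a), so the proto-segment is *a.
Position 1: Mirane has s, Anpan has h. Mirane preserves s here (none of its changes turn any other segment into s), so the proto-segment is *s.
Position 2: Mirane has i, Anpan has e. Mirane preserves i here (none of its changes turn any other segment into i), so the proto-segment is *i.
This points to *sisazu. Verify forward in each daughter:
Mirane: *sisazu > sisazo > sisozo  (by vowel merger, vowel merger)
Anpan: *sisazu
  sisazu → hisazu   [debuccalisation]
  hisazu → hesazu   [vowel merger]
  hesazu (rule 3 does not apply)
  giving Anpan hesazu.
No other proto-form is consistent with every reflex, so the reconstruction is *sisazu.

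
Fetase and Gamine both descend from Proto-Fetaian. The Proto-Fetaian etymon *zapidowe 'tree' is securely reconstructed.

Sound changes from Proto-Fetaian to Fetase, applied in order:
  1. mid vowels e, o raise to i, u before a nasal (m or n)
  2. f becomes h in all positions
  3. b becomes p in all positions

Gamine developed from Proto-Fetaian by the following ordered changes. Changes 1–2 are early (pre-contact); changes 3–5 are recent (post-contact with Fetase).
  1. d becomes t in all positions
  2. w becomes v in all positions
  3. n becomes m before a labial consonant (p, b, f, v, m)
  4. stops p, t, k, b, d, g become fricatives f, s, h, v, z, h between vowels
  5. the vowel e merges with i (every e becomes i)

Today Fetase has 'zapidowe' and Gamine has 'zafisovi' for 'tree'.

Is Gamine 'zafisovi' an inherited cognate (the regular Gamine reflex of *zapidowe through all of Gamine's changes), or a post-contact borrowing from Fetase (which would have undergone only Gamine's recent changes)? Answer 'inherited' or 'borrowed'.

If inherited, *zapidowe would pass through all of Gamine's changes:
Gamine: *zapidowe > zapitowe > zapitove > zafisove > zafisovi  (by unconditioned shift, unconditioned shift, intervocalic lenition, vowel merger)
If borrowed from Fetase 'zapidowe' after the early changes, it would undergo only the recent ones:
  rule 3 (nasal place assimilation): no change (zapidowe)
  rule 4 (intervocalic lenition): zapidowe → zafizowe
  rule 5 (vowel merger): zafizowe → zafizowi
  ⇒ as a loan: zafizowi
Gamine 'zafisovi' matches the inherited outcome exactly, so it is an inherited cognate, not a loan.

inherited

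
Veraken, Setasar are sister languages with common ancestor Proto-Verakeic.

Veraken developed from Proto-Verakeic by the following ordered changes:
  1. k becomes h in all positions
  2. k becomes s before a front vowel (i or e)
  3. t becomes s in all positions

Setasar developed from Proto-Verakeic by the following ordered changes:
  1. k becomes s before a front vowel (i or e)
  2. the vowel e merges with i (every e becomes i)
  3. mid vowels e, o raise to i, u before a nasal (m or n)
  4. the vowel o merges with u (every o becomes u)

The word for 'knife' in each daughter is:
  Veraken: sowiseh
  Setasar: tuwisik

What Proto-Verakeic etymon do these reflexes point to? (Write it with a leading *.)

*towisek

Position 6: Veraken has e, Setasar has i. Veraken preserves e here (none of its changes turn any other segment into e), so the proto-segment is *e.
Position 2: Veraken has o, Setasar has u. Veraken preserves o here (none of its changes turn any other segment into o), so the proto-segment is *o.
Position 7: Veraken has h, Setasar has k. Setasar preserves k here (none of its changes turn any other segment into k), so the proto-segment is *k.
This points to *towisek. Verify forward in each daughter:
Veraken: *towisek > towiseh > sowiseh  (by unconditioned shift, unconditioned shift)
Setasar: *towisek > towisik > tuwisik  (by vowel merger, vowel merger)
Only *towisek yields all of Veraken sowiseh, Setasar tuwisik.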